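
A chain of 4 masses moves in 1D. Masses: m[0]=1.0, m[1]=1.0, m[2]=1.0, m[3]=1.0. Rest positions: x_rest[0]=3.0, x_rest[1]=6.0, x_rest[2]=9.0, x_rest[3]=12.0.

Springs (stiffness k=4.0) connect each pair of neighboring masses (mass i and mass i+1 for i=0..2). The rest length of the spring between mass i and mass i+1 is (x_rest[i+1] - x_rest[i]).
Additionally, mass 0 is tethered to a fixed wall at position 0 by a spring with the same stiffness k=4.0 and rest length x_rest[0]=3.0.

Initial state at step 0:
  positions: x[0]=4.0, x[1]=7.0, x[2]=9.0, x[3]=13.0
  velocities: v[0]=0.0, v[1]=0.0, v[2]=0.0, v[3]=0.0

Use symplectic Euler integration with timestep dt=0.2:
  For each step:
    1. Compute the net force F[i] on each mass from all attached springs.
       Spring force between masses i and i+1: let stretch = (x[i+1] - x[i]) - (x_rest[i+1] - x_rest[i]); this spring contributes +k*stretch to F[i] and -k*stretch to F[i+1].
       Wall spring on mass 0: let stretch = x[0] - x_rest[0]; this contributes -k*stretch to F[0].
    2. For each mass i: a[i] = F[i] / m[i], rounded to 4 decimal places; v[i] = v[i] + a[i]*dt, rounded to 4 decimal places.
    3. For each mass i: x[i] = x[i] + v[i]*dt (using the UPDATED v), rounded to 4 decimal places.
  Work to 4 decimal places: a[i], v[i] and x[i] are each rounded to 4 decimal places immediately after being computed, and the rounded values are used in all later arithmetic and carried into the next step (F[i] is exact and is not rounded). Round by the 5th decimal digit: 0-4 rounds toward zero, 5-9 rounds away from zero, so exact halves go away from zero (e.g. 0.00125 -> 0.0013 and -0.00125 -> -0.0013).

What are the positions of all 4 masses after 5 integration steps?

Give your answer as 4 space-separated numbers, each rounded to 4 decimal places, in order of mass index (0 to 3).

Step 0: x=[4.0000 7.0000 9.0000 13.0000] v=[0.0000 0.0000 0.0000 0.0000]
Step 1: x=[3.8400 6.8400 9.3200 12.8400] v=[-0.8000 -0.8000 1.6000 -0.8000]
Step 2: x=[3.5456 6.5968 9.8064 12.5968] v=[-1.4720 -1.2160 2.4320 -1.2160]
Step 3: x=[3.1721 6.3789 10.2257 12.3871] v=[-1.8675 -1.0893 2.0966 -1.0483]
Step 4: x=[2.8042 6.2634 10.3754 12.3116] v=[-1.8397 -0.5773 0.7483 -0.3774]
Step 5: x=[2.5411 6.2524 10.1769 12.4063] v=[-1.3157 -0.0551 -0.9923 0.4736]

Answer: 2.5411 6.2524 10.1769 12.4063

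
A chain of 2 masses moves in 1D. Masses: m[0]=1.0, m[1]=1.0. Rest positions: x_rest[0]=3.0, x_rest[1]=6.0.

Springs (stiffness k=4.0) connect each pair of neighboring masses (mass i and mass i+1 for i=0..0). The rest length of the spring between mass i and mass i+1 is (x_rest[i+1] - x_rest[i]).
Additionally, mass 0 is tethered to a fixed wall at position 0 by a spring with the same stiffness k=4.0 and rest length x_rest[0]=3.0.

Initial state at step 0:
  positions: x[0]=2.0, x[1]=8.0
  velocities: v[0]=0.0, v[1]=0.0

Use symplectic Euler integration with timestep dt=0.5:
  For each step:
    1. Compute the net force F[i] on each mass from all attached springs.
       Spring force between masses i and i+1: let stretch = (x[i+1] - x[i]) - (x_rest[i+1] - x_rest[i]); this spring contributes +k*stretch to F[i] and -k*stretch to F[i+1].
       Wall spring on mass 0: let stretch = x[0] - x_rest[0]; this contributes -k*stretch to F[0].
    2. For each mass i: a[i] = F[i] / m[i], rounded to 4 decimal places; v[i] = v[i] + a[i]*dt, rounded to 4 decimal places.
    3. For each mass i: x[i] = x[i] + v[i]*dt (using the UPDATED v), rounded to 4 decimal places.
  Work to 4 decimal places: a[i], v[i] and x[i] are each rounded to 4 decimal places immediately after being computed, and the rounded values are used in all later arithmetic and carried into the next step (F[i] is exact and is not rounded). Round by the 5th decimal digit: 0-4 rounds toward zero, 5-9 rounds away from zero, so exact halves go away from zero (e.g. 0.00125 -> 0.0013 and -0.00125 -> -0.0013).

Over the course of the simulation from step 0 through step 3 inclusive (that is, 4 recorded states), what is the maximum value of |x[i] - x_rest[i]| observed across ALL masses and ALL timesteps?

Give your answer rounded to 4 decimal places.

Answer: 3.0000

Derivation:
Step 0: x=[2.0000 8.0000] v=[0.0000 0.0000]
Step 1: x=[6.0000 5.0000] v=[8.0000 -6.0000]
Step 2: x=[3.0000 6.0000] v=[-6.0000 2.0000]
Step 3: x=[0.0000 7.0000] v=[-6.0000 2.0000]
Max displacement = 3.0000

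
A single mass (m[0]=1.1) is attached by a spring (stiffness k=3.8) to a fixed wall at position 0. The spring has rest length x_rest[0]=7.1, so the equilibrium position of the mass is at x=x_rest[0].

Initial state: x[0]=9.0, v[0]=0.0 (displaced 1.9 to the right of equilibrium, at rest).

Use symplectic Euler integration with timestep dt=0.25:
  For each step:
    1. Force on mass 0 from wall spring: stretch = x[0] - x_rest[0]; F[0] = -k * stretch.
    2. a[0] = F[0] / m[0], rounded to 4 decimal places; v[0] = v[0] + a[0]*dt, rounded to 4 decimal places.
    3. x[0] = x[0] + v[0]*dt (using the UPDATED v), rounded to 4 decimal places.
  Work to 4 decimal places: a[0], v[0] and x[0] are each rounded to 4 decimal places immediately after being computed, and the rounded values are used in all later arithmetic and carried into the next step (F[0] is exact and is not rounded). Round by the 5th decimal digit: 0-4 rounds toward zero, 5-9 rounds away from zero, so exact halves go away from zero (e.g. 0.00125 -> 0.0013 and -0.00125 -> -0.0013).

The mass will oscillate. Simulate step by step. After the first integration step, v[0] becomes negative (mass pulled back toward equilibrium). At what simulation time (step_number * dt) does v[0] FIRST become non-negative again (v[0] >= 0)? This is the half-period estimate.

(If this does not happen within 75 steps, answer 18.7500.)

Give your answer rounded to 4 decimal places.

Answer: 1.7500

Derivation:
Step 0: x=[9.0000] v=[0.0000]
Step 1: x=[8.5898] v=[-1.6409]
Step 2: x=[7.8579] v=[-2.9276]
Step 3: x=[6.9624] v=[-3.5822]
Step 4: x=[6.0966] v=[-3.4634]
Step 5: x=[5.4474] v=[-2.5968]
Step 6: x=[5.1550] v=[-1.1696]
Step 7: x=[5.2826] v=[0.5102]
First v>=0 after going negative at step 7, time=1.7500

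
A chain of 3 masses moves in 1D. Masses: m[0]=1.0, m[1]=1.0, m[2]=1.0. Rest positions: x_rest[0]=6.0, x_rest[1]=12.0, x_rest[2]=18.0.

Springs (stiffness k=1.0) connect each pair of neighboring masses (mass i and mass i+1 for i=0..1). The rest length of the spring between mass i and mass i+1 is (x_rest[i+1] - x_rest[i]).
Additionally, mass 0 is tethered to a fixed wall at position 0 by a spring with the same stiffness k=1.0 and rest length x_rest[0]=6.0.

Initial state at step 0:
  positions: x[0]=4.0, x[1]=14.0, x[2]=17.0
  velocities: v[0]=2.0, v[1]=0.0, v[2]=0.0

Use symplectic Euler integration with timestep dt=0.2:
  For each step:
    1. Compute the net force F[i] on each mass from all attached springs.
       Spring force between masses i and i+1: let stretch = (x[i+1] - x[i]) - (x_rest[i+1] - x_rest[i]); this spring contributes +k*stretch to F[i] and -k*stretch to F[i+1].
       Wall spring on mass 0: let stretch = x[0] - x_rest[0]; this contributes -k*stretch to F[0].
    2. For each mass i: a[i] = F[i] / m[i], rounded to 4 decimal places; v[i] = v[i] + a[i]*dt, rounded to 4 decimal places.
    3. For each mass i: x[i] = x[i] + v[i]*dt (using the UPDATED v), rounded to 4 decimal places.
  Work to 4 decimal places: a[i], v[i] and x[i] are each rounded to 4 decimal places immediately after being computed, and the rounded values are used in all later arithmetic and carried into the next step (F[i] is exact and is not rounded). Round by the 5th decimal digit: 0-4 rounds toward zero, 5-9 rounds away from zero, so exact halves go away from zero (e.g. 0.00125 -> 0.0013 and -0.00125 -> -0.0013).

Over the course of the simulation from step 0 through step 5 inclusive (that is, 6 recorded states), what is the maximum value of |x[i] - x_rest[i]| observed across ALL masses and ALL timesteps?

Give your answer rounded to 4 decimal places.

Answer: 2.0652

Derivation:
Step 0: x=[4.0000 14.0000 17.0000] v=[2.0000 0.0000 0.0000]
Step 1: x=[4.6400 13.7200 17.1200] v=[3.2000 -1.4000 0.6000]
Step 2: x=[5.4576 13.2128 17.3440] v=[4.0880 -2.5360 1.1200]
Step 3: x=[6.3671 12.5606 17.6428] v=[4.5475 -3.2608 1.4938]
Step 4: x=[7.2697 11.8640 17.9783] v=[4.5128 -3.4831 1.6774]
Step 5: x=[8.0652 11.2282 18.3092] v=[3.9777 -3.1791 1.6545]
Max displacement = 2.0652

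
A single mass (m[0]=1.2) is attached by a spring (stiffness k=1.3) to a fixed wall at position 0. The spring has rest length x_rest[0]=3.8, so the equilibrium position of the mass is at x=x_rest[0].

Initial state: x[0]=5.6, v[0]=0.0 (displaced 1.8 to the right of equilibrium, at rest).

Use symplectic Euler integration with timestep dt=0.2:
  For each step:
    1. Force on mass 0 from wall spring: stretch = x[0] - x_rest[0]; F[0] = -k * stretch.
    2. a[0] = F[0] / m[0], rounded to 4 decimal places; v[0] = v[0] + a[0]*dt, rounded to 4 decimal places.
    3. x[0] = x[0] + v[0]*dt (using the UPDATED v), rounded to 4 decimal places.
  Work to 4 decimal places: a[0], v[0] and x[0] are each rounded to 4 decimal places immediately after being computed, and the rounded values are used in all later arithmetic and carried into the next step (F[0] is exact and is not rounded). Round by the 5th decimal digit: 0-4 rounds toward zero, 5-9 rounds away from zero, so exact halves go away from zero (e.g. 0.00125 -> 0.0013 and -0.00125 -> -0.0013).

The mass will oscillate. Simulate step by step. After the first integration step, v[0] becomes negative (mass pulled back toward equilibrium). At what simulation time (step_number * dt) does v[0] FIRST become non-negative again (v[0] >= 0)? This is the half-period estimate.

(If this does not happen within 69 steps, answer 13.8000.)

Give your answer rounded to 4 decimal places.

Step 0: x=[5.6000] v=[0.0000]
Step 1: x=[5.5220] v=[-0.3900]
Step 2: x=[5.3694] v=[-0.7631]
Step 3: x=[5.1488] v=[-1.1031]
Step 4: x=[4.8697] v=[-1.3953]
Step 5: x=[4.5443] v=[-1.6271]
Step 6: x=[4.1866] v=[-1.7884]
Step 7: x=[3.8122] v=[-1.8722]
Step 8: x=[3.4372] v=[-1.8748]
Step 9: x=[3.0780] v=[-1.7962]
Step 10: x=[2.7500] v=[-1.6398]
Step 11: x=[2.4675] v=[-1.4123]
Step 12: x=[2.2428] v=[-1.1236]
Step 13: x=[2.0856] v=[-0.7862]
Step 14: x=[2.0027] v=[-0.4147]
Step 15: x=[1.9976] v=[-0.0253]
Step 16: x=[2.0706] v=[0.3652]
First v>=0 after going negative at step 16, time=3.2000

Answer: 3.2000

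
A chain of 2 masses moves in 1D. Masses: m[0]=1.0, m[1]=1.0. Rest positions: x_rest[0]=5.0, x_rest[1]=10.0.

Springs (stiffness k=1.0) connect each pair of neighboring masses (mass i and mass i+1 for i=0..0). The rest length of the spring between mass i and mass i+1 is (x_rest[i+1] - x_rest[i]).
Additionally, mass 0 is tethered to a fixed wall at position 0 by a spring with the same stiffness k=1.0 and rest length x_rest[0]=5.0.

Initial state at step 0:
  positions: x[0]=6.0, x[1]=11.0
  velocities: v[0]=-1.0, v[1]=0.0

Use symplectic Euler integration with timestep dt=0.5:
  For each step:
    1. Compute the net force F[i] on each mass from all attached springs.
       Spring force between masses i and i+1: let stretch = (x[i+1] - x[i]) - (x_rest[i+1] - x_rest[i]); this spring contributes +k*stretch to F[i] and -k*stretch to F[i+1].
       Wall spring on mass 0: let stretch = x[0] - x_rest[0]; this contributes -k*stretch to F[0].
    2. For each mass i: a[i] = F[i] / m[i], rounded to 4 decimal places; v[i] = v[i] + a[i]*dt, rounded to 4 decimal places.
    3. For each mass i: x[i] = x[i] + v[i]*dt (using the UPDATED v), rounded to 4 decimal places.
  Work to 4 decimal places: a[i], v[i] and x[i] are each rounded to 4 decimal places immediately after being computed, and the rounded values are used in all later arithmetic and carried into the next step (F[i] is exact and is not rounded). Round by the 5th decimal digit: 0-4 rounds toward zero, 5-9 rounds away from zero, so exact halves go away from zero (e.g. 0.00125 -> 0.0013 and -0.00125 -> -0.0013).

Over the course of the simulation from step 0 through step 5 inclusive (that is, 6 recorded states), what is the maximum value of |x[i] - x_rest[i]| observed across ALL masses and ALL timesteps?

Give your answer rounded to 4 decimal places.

Step 0: x=[6.0000 11.0000] v=[-1.0000 0.0000]
Step 1: x=[5.2500 11.0000] v=[-1.5000 0.0000]
Step 2: x=[4.6250 10.8125] v=[-1.2500 -0.3750]
Step 3: x=[4.3906 10.3281] v=[-0.4688 -0.9688]
Step 4: x=[4.5430 9.6093] v=[0.3047 -1.4376]
Step 5: x=[4.8262 8.8739] v=[0.5664 -1.4708]
Max displacement = 1.1261

Answer: 1.1261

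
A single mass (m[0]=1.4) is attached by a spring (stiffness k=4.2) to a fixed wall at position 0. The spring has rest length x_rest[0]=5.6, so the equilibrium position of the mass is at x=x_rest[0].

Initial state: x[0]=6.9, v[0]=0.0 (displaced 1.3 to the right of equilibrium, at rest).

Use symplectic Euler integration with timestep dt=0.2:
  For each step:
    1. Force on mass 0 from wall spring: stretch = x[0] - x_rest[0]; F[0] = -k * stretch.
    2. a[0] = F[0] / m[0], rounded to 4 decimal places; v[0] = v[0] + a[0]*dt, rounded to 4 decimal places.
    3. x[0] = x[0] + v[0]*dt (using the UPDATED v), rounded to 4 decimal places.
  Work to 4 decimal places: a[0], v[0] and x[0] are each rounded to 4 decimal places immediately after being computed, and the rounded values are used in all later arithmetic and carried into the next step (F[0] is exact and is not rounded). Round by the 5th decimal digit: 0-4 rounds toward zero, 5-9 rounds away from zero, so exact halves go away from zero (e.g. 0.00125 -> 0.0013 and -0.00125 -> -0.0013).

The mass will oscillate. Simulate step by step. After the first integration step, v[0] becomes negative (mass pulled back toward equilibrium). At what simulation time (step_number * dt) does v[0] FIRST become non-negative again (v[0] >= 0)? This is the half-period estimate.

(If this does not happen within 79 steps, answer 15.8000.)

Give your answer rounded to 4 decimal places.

Step 0: x=[6.9000] v=[0.0000]
Step 1: x=[6.7440] v=[-0.7800]
Step 2: x=[6.4507] v=[-1.4664]
Step 3: x=[6.0553] v=[-1.9768]
Step 4: x=[5.6053] v=[-2.2500]
Step 5: x=[5.1547] v=[-2.2532]
Step 6: x=[4.7575] v=[-1.9860]
Step 7: x=[4.4614] v=[-1.4805]
Step 8: x=[4.3019] v=[-0.7973]
Step 9: x=[4.2982] v=[-0.0184]
Step 10: x=[4.4507] v=[0.7627]
First v>=0 after going negative at step 10, time=2.0000

Answer: 2.0000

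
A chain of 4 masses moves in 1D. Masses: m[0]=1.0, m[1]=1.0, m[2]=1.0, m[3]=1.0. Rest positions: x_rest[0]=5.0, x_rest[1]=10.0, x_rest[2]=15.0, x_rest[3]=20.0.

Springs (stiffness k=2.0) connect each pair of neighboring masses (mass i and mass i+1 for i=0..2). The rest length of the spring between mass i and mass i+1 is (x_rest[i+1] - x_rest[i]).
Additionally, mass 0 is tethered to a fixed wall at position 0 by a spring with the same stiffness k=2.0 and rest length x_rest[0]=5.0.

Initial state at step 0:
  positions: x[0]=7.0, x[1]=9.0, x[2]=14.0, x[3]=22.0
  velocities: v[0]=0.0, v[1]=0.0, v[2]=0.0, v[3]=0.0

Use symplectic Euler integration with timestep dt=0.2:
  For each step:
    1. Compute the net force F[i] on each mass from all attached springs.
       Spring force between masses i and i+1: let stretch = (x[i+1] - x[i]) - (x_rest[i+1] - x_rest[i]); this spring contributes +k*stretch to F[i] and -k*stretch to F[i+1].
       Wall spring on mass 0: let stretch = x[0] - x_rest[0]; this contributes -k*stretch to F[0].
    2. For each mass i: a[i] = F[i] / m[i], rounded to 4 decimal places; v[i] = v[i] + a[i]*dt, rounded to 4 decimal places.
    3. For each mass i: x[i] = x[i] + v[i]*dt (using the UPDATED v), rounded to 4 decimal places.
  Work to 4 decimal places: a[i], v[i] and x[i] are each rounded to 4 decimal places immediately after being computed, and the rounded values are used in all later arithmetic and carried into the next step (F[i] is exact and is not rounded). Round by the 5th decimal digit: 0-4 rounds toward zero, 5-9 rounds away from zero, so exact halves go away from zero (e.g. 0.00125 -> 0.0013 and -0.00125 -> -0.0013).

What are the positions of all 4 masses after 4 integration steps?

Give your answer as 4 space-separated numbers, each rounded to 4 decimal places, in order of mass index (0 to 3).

Step 0: x=[7.0000 9.0000 14.0000 22.0000] v=[0.0000 0.0000 0.0000 0.0000]
Step 1: x=[6.6000 9.2400 14.2400 21.7600] v=[-2.0000 1.2000 1.2000 -1.2000]
Step 2: x=[5.8832 9.6688 14.6816 21.3184] v=[-3.5840 2.1440 2.2080 -2.2080]
Step 3: x=[4.9986 10.1958 15.2531 20.7459] v=[-4.4230 2.6349 2.8576 -2.8627]
Step 4: x=[4.1299 10.7116 15.8595 20.1339] v=[-4.3436 2.5789 3.0318 -3.0598]

Answer: 4.1299 10.7116 15.8595 20.1339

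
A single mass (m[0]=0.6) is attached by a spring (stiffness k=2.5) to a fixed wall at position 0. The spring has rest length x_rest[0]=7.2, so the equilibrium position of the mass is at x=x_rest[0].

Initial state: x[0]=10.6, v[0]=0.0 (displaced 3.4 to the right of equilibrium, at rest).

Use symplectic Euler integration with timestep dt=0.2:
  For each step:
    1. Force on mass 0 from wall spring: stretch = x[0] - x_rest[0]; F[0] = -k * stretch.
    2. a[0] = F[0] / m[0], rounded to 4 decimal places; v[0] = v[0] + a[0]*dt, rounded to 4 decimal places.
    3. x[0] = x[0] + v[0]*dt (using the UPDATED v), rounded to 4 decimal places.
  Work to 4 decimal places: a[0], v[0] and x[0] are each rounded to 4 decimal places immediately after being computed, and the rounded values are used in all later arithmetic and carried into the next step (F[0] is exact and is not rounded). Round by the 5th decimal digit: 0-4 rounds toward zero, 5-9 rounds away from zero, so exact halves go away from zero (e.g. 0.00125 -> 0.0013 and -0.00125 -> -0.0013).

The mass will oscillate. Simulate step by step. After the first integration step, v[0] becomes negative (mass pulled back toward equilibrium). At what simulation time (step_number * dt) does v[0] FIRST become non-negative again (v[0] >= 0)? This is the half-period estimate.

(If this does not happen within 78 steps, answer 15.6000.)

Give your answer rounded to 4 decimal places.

Step 0: x=[10.6000] v=[0.0000]
Step 1: x=[10.0333] v=[-2.8333]
Step 2: x=[8.9944] v=[-5.1944]
Step 3: x=[7.6565] v=[-6.6897]
Step 4: x=[6.2425] v=[-7.0701]
Step 5: x=[4.9881] v=[-6.2722]
Step 6: x=[4.1023] v=[-4.4289]
Step 7: x=[3.7328] v=[-1.8475]
Step 8: x=[3.9412] v=[1.0418]
First v>=0 after going negative at step 8, time=1.6000

Answer: 1.6000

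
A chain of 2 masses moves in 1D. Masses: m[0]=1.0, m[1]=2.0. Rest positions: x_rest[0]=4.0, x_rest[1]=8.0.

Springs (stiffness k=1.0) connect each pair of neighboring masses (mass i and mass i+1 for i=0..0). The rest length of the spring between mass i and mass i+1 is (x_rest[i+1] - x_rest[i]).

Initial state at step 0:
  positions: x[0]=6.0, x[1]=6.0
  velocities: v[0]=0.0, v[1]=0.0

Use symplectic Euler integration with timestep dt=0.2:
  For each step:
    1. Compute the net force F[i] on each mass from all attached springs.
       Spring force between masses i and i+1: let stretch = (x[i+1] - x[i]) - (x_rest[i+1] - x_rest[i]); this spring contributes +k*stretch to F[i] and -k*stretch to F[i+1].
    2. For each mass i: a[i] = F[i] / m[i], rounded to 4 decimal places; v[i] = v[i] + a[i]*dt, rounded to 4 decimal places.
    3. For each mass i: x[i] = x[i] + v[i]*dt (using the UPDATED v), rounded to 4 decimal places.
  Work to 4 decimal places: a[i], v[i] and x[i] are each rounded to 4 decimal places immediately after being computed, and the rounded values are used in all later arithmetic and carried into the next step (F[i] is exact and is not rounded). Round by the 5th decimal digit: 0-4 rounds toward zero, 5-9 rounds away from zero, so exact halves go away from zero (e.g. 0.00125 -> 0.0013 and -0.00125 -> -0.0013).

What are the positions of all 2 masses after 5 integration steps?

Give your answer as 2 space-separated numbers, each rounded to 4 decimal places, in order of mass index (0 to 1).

Step 0: x=[6.0000 6.0000] v=[0.0000 0.0000]
Step 1: x=[5.8400 6.0800] v=[-0.8000 0.4000]
Step 2: x=[5.5296 6.2352] v=[-1.5520 0.7760]
Step 3: x=[5.0874 6.4563] v=[-2.2109 1.1054]
Step 4: x=[4.5400 6.7300] v=[-2.7371 1.3685]
Step 5: x=[3.9202 7.0399] v=[-3.0991 1.5495]

Answer: 3.9202 7.0399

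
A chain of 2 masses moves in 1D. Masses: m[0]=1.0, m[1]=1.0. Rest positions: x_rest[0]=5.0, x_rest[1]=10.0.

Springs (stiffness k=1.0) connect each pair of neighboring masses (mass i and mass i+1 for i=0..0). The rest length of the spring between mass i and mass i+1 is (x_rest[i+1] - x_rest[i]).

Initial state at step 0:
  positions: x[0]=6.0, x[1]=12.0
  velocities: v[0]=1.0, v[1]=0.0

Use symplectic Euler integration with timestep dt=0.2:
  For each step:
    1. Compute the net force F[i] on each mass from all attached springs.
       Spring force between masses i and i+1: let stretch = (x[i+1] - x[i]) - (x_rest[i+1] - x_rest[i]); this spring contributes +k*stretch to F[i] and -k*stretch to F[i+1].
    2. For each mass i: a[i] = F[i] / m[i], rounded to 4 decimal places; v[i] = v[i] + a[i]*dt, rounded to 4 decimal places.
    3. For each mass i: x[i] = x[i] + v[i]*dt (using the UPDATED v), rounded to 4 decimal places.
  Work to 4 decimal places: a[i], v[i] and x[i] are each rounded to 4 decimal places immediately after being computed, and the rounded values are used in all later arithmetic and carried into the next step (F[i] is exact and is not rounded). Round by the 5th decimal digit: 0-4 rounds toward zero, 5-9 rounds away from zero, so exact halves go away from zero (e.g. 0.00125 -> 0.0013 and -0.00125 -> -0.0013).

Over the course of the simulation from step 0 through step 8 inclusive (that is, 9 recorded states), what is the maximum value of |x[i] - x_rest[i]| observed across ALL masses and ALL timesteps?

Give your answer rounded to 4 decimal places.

Answer: 2.9499

Derivation:
Step 0: x=[6.0000 12.0000] v=[1.0000 0.0000]
Step 1: x=[6.2400 11.9600] v=[1.2000 -0.2000]
Step 2: x=[6.5088 11.8912] v=[1.3440 -0.3440]
Step 3: x=[6.7929 11.8071] v=[1.4205 -0.4205]
Step 4: x=[7.0776 11.7224] v=[1.4233 -0.4233]
Step 5: x=[7.3481 11.6519] v=[1.3523 -0.3523]
Step 6: x=[7.5907 11.6093] v=[1.2131 -0.2131]
Step 7: x=[7.7941 11.6059] v=[1.0168 -0.0168]
Step 8: x=[7.9499 11.6501] v=[0.7792 0.2208]
Max displacement = 2.9499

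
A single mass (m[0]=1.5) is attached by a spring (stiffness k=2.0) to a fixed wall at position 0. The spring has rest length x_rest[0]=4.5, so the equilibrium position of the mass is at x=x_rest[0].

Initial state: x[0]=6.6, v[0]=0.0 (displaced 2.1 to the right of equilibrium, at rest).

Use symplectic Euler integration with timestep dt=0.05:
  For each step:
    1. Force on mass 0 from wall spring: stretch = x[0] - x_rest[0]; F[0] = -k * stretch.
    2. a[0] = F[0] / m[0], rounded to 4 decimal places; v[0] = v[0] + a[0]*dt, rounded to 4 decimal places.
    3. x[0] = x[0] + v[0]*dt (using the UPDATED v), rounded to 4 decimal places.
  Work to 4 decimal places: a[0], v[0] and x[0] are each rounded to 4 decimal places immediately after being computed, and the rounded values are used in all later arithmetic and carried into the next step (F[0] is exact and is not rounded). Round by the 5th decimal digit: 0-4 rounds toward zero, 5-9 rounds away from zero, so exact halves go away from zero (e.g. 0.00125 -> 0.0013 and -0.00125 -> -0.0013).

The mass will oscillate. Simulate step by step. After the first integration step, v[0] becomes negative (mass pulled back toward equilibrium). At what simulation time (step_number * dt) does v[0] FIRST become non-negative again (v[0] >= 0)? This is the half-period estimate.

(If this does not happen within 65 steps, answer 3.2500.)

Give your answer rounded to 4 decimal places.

Answer: 2.7500

Derivation:
Step 0: x=[6.6000] v=[0.0000]
Step 1: x=[6.5930] v=[-0.1400]
Step 2: x=[6.5790] v=[-0.2795]
Step 3: x=[6.5581] v=[-0.4181]
Step 4: x=[6.5303] v=[-0.5553]
Step 5: x=[6.4958] v=[-0.6907]
Step 6: x=[6.4546] v=[-0.8238]
Step 7: x=[6.4069] v=[-0.9541]
Step 8: x=[6.3528] v=[-1.0812]
Step 9: x=[6.2926] v=[-1.2047]
Step 10: x=[6.2264] v=[-1.3242]
Step 11: x=[6.1544] v=[-1.4393]
Step 12: x=[6.0769] v=[-1.5496]
Step 13: x=[5.9942] v=[-1.6547]
Step 14: x=[5.9065] v=[-1.7543]
Step 15: x=[5.8141] v=[-1.8481]
Step 16: x=[5.7173] v=[-1.9357]
Step 17: x=[5.6165] v=[-2.0169]
Step 18: x=[5.5119] v=[-2.0913]
Step 19: x=[5.4040] v=[-2.1588]
Step 20: x=[5.2930] v=[-2.2191]
Step 21: x=[5.1794] v=[-2.2720]
Step 22: x=[5.0635] v=[-2.3173]
Step 23: x=[4.9458] v=[-2.3549]
Step 24: x=[4.8266] v=[-2.3846]
Step 25: x=[4.7063] v=[-2.4064]
Step 26: x=[4.5853] v=[-2.4202]
Step 27: x=[4.4640] v=[-2.4259]
Step 28: x=[4.3428] v=[-2.4235]
Step 29: x=[4.2222] v=[-2.4130]
Step 30: x=[4.1025] v=[-2.3945]
Step 31: x=[3.9841] v=[-2.3680]
Step 32: x=[3.8674] v=[-2.3336]
Step 33: x=[3.7528] v=[-2.2914]
Step 34: x=[3.6407] v=[-2.2416]
Step 35: x=[3.5315] v=[-2.1843]
Step 36: x=[3.4255] v=[-2.1197]
Step 37: x=[3.3231] v=[-2.0481]
Step 38: x=[3.2246] v=[-1.9696]
Step 39: x=[3.1304] v=[-1.8846]
Step 40: x=[3.0407] v=[-1.7933]
Step 41: x=[2.9559] v=[-1.6960]
Step 42: x=[2.8762] v=[-1.5931]
Step 43: x=[2.8020] v=[-1.4848]
Step 44: x=[2.7334] v=[-1.3716]
Step 45: x=[2.6707] v=[-1.2538]
Step 46: x=[2.6141] v=[-1.1318]
Step 47: x=[2.5638] v=[-1.0061]
Step 48: x=[2.5200] v=[-0.8770]
Step 49: x=[2.4828] v=[-0.7450]
Step 50: x=[2.4523] v=[-0.6105]
Step 51: x=[2.4286] v=[-0.4740]
Step 52: x=[2.4118] v=[-0.3359]
Step 53: x=[2.4020] v=[-0.1967]
Step 54: x=[2.3992] v=[-0.0568]
Step 55: x=[2.4034] v=[0.0833]
First v>=0 after going negative at step 55, time=2.7500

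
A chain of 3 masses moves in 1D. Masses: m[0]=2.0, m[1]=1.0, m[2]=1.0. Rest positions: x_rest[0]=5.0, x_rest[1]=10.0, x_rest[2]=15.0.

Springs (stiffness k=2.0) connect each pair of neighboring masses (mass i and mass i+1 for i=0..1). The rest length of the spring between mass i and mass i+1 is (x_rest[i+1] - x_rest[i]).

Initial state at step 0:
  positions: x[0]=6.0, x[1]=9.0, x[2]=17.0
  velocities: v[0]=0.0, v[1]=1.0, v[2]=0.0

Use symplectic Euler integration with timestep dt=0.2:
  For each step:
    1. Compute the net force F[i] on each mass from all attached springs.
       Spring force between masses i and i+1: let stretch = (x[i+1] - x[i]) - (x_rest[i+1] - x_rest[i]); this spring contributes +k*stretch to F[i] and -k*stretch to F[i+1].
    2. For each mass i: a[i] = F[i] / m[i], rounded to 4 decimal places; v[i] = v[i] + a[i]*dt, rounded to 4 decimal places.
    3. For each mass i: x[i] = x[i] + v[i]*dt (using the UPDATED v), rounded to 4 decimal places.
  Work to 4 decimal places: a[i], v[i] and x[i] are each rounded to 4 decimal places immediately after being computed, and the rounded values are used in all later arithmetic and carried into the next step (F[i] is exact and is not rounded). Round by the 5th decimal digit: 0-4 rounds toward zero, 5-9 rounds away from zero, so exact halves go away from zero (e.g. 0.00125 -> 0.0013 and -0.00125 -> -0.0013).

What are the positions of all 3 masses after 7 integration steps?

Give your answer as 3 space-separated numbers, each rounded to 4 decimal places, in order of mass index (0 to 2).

Answer: 5.6959 12.7587 15.2494

Derivation:
Step 0: x=[6.0000 9.0000 17.0000] v=[0.0000 1.0000 0.0000]
Step 1: x=[5.9200 9.6000 16.7600] v=[-0.4000 3.0000 -1.2000]
Step 2: x=[5.7872 10.4784 16.3472] v=[-0.6640 4.3920 -2.0640]
Step 3: x=[5.6420 11.4510 15.8649] v=[-0.7258 4.8630 -2.4115]
Step 4: x=[5.5292 12.3120 15.4295] v=[-0.5640 4.3050 -2.1771]
Step 5: x=[5.4877 12.8798 15.1447] v=[-0.2074 2.8389 -1.4241]
Step 6: x=[5.5419 13.0374 15.0787] v=[0.2710 0.7880 -0.3301]
Step 7: x=[5.6959 12.7587 15.2494] v=[0.7701 -1.3937 0.8534]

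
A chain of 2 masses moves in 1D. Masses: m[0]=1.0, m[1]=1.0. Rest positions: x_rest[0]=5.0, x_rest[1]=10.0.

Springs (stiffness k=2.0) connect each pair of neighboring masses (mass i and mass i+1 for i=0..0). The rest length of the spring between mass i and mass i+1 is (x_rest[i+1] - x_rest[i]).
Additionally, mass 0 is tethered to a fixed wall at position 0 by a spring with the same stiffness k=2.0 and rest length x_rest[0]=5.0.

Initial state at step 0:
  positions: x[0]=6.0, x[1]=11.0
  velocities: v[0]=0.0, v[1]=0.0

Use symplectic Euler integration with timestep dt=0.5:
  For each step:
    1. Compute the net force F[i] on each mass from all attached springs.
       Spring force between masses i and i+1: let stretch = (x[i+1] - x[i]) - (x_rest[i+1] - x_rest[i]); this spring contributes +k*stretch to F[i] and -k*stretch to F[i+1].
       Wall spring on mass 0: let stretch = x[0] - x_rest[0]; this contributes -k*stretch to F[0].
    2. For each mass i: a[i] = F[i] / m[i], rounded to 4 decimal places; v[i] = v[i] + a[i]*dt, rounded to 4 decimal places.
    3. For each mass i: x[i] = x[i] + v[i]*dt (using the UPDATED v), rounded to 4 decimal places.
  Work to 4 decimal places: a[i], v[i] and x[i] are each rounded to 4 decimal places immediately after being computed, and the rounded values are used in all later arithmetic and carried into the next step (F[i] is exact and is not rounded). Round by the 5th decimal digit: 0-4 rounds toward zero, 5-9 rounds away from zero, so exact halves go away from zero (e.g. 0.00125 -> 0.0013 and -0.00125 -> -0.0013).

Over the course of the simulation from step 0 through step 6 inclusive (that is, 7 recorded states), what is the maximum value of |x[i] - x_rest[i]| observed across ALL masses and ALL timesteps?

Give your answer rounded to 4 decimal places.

Answer: 1.1406

Derivation:
Step 0: x=[6.0000 11.0000] v=[0.0000 0.0000]
Step 1: x=[5.5000 11.0000] v=[-1.0000 0.0000]
Step 2: x=[5.0000 10.7500] v=[-1.0000 -0.5000]
Step 3: x=[4.8750 10.1250] v=[-0.2500 -1.2500]
Step 4: x=[4.9375 9.3750] v=[0.1250 -1.5000]
Step 5: x=[4.7500 8.9063] v=[-0.3750 -0.9375]
Step 6: x=[4.2657 8.8594] v=[-0.9687 -0.0938]
Max displacement = 1.1406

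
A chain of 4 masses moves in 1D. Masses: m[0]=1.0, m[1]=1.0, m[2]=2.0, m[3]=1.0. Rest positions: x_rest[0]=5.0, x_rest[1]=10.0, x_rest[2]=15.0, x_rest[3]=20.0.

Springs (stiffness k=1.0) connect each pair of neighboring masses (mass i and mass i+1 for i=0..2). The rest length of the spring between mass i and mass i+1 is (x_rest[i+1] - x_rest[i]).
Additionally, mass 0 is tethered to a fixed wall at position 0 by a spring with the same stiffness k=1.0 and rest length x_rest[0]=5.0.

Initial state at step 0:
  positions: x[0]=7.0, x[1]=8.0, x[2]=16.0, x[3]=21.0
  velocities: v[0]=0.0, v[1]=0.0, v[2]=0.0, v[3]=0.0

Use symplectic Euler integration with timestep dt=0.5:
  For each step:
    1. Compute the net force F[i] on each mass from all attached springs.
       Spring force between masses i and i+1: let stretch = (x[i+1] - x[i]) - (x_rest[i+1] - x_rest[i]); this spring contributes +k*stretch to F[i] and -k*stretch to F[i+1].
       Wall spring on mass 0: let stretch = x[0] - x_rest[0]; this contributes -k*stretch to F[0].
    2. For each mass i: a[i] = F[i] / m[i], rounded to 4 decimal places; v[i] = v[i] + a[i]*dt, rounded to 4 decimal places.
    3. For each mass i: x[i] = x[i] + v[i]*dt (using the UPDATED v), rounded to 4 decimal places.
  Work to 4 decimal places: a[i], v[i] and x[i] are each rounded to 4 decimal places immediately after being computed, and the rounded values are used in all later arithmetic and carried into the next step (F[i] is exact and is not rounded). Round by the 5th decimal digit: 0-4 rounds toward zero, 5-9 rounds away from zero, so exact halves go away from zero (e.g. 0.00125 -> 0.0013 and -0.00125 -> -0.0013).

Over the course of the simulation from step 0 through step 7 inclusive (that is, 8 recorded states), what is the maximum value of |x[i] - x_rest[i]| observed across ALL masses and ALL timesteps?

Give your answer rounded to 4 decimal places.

Answer: 2.8282

Derivation:
Step 0: x=[7.0000 8.0000 16.0000 21.0000] v=[0.0000 0.0000 0.0000 0.0000]
Step 1: x=[5.5000 9.7500 15.6250 21.0000] v=[-3.0000 3.5000 -0.7500 0.0000]
Step 2: x=[3.6875 11.9063 15.1875 20.9063] v=[-3.6250 4.3125 -0.8750 -0.1875]
Step 3: x=[3.0078 12.8282 15.0547 20.6329] v=[-1.3594 1.8437 -0.2656 -0.5469]
Step 4: x=[4.0313 11.8516 15.3409 20.2149] v=[2.0469 -1.9533 0.5724 -0.8360]
Step 5: x=[6.0020 9.7922 15.8002 19.8284] v=[3.9414 -4.1188 0.9186 -0.7730]
Step 6: x=[7.4198 8.2873 16.0121 19.6849] v=[2.8355 -3.0099 0.4237 -0.2871]
Step 7: x=[7.1995 8.4967 15.7175 19.8732] v=[-0.4407 0.4188 -0.5893 0.3765]
Max displacement = 2.8282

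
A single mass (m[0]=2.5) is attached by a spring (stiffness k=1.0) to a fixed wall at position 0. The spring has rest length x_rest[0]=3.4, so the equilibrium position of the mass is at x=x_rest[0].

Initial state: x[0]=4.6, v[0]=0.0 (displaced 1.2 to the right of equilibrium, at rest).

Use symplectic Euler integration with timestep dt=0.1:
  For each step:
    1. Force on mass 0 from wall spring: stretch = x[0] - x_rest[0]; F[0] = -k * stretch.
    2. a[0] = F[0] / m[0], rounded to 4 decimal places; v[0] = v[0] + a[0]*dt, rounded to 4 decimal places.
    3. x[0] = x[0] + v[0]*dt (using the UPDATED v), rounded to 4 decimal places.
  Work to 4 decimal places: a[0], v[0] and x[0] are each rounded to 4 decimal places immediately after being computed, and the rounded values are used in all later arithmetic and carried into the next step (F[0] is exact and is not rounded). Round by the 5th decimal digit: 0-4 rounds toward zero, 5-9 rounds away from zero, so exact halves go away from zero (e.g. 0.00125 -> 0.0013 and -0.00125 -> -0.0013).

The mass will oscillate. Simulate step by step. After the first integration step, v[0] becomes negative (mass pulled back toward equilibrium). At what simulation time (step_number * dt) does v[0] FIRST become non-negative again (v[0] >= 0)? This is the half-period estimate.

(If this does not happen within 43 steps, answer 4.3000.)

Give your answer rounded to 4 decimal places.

Step 0: x=[4.6000] v=[0.0000]
Step 1: x=[4.5952] v=[-0.0480]
Step 2: x=[4.5856] v=[-0.0958]
Step 3: x=[4.5713] v=[-0.1432]
Step 4: x=[4.5523] v=[-0.1901]
Step 5: x=[4.5287] v=[-0.2362]
Step 6: x=[4.5006] v=[-0.2814]
Step 7: x=[4.4681] v=[-0.3254]
Step 8: x=[4.4313] v=[-0.3681]
Step 9: x=[4.3904] v=[-0.4094]
Step 10: x=[4.3455] v=[-0.4490]
Step 11: x=[4.2968] v=[-0.4868]
Step 12: x=[4.2445] v=[-0.5227]
Step 13: x=[4.1889] v=[-0.5565]
Step 14: x=[4.1301] v=[-0.5881]
Step 15: x=[4.0684] v=[-0.6173]
Step 16: x=[4.0040] v=[-0.6440]
Step 17: x=[3.9372] v=[-0.6682]
Step 18: x=[3.8682] v=[-0.6897]
Step 19: x=[3.7974] v=[-0.7084]
Step 20: x=[3.7250] v=[-0.7243]
Step 21: x=[3.6513] v=[-0.7373]
Step 22: x=[3.5766] v=[-0.7474]
Step 23: x=[3.5012] v=[-0.7545]
Step 24: x=[3.4253] v=[-0.7586]
Step 25: x=[3.3493] v=[-0.7596]
Step 26: x=[3.2735] v=[-0.7576]
Step 27: x=[3.1983] v=[-0.7525]
Step 28: x=[3.1239] v=[-0.7444]
Step 29: x=[3.0506] v=[-0.7334]
Step 30: x=[2.9787] v=[-0.7194]
Step 31: x=[2.9084] v=[-0.7026]
Step 32: x=[2.8401] v=[-0.6829]
Step 33: x=[2.7741] v=[-0.6605]
Step 34: x=[2.7106] v=[-0.6355]
Step 35: x=[2.6498] v=[-0.6079]
Step 36: x=[2.5920] v=[-0.5779]
Step 37: x=[2.5374] v=[-0.5456]
Step 38: x=[2.4863] v=[-0.5111]
Step 39: x=[2.4388] v=[-0.4746]
Step 40: x=[2.3952] v=[-0.4362]
Step 41: x=[2.3556] v=[-0.3960]
Step 42: x=[2.3202] v=[-0.3542]
Step 43: x=[2.2891] v=[-0.3110]
v[0] did not become non-negative within 43 steps; using fallback time=4.3000

Answer: 4.3000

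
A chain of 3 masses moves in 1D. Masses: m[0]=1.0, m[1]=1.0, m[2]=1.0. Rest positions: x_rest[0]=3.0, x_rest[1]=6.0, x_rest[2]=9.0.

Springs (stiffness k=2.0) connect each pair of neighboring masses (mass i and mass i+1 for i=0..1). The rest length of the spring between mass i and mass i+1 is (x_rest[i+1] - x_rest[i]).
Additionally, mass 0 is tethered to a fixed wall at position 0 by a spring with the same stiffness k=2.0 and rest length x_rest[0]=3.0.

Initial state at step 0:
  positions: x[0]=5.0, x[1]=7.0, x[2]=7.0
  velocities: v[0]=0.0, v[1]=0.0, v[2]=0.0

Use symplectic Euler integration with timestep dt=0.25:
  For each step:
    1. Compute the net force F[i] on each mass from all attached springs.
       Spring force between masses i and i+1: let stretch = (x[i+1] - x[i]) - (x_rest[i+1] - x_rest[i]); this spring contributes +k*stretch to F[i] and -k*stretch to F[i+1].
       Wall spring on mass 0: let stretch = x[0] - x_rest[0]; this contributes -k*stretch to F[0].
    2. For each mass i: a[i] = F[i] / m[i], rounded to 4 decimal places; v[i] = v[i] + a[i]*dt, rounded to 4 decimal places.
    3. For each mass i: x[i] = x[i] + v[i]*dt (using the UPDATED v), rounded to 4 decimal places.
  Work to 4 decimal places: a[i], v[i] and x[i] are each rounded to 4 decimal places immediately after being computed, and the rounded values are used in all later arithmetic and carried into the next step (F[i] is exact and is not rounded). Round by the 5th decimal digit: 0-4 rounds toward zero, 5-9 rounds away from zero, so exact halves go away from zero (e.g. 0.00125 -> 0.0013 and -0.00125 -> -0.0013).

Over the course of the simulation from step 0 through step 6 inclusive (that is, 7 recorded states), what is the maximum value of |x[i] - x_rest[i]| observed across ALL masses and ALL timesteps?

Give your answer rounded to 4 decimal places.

Step 0: x=[5.0000 7.0000 7.0000] v=[0.0000 0.0000 0.0000]
Step 1: x=[4.6250 6.7500 7.3750] v=[-1.5000 -1.0000 1.5000]
Step 2: x=[3.9375 6.3125 8.0469] v=[-2.7500 -1.7500 2.6875]
Step 3: x=[3.0547 5.7949 8.8770] v=[-3.5313 -2.0703 3.3203]
Step 4: x=[2.1326 5.3201 9.6968] v=[-3.6886 -1.8994 3.2793]
Step 5: x=[1.3423 4.9939 10.3446] v=[-3.1612 -1.3048 2.5910]
Step 6: x=[0.8407 4.8801 10.6985] v=[-2.0066 -0.4553 1.4157]
Max displacement = 2.1593

Answer: 2.1593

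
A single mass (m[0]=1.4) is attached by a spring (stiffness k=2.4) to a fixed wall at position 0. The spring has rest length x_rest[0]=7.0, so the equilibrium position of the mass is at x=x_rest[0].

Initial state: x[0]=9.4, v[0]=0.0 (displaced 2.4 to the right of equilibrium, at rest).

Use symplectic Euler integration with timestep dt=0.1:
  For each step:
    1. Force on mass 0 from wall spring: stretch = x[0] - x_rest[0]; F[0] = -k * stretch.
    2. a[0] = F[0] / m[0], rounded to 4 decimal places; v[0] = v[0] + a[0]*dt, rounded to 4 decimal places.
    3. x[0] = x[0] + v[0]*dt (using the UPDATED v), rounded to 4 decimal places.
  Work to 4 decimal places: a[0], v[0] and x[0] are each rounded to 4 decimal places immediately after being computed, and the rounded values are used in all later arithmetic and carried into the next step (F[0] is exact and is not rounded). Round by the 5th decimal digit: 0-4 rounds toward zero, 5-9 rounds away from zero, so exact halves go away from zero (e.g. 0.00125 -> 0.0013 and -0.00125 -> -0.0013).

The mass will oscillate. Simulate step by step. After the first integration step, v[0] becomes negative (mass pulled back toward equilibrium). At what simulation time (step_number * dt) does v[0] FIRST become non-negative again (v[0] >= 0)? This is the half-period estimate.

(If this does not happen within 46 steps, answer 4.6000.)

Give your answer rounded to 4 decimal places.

Answer: 2.4000

Derivation:
Step 0: x=[9.4000] v=[0.0000]
Step 1: x=[9.3589] v=[-0.4114]
Step 2: x=[9.2773] v=[-0.8158]
Step 3: x=[9.1567] v=[-1.2062]
Step 4: x=[8.9991] v=[-1.5759]
Step 5: x=[8.8072] v=[-1.9186]
Step 6: x=[8.5844] v=[-2.2284]
Step 7: x=[8.3344] v=[-2.5000]
Step 8: x=[8.0615] v=[-2.7288]
Step 9: x=[7.7704] v=[-2.9108]
Step 10: x=[7.4661] v=[-3.0429]
Step 11: x=[7.1538] v=[-3.1228]
Step 12: x=[6.8389] v=[-3.1492]
Step 13: x=[6.5267] v=[-3.1216]
Step 14: x=[6.2227] v=[-3.0405]
Step 15: x=[5.9320] v=[-2.9073]
Step 16: x=[5.6596] v=[-2.7242]
Step 17: x=[5.4102] v=[-2.4944]
Step 18: x=[5.1880] v=[-2.2219]
Step 19: x=[4.9969] v=[-1.9113]
Step 20: x=[4.8401] v=[-1.5679]
Step 21: x=[4.7203] v=[-1.1976]
Step 22: x=[4.6396] v=[-0.8068]
Step 23: x=[4.5994] v=[-0.4022]
Step 24: x=[4.6003] v=[0.0093]
First v>=0 after going negative at step 24, time=2.4000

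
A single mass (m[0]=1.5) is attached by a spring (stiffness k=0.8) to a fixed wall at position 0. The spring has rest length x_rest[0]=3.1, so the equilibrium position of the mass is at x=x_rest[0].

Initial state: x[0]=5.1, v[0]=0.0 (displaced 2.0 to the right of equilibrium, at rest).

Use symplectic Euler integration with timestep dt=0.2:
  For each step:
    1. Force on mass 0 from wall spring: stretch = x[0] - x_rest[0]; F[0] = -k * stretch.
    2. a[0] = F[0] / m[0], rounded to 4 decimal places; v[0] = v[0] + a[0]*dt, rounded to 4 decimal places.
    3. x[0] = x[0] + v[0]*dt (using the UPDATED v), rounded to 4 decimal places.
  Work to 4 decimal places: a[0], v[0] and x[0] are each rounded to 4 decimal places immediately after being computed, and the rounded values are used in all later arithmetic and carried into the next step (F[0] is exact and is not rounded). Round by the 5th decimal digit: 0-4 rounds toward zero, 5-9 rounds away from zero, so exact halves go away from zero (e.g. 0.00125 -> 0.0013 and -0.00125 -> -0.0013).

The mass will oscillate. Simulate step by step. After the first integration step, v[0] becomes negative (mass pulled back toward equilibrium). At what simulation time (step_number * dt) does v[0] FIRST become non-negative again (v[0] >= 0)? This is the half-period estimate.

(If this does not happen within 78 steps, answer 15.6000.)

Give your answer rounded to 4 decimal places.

Answer: 4.4000

Derivation:
Step 0: x=[5.1000] v=[0.0000]
Step 1: x=[5.0573] v=[-0.2133]
Step 2: x=[4.9729] v=[-0.4221]
Step 3: x=[4.8485] v=[-0.6219]
Step 4: x=[4.6868] v=[-0.8084]
Step 5: x=[4.4913] v=[-0.9777]
Step 6: x=[4.2661] v=[-1.1261]
Step 7: x=[4.0160] v=[-1.2505]
Step 8: x=[3.7464] v=[-1.3482]
Step 9: x=[3.4630] v=[-1.4171]
Step 10: x=[3.1718] v=[-1.4558]
Step 11: x=[2.8791] v=[-1.4635]
Step 12: x=[2.5911] v=[-1.4399]
Step 13: x=[2.3140] v=[-1.3856]
Step 14: x=[2.0536] v=[-1.3018]
Step 15: x=[1.8156] v=[-1.1902]
Step 16: x=[1.6050] v=[-1.0532]
Step 17: x=[1.4263] v=[-0.8937]
Step 18: x=[1.2833] v=[-0.7152]
Step 19: x=[1.1790] v=[-0.5214]
Step 20: x=[1.1157] v=[-0.3165]
Step 21: x=[1.0947] v=[-0.1048]
Step 22: x=[1.1165] v=[0.1091]
First v>=0 after going negative at step 22, time=4.4000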